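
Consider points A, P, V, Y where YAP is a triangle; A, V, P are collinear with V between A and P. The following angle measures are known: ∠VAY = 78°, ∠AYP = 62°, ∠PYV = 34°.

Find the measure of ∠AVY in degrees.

∠AVY = 74°

1. ∠PAY = 78°  [V on ray AP]
2. ∠APY = 40°  [△YAP]
3. ∠VPY = 40°  [V on ray PA]
4. ∠PVY = 106°  [△YVP]
5. ∠AVY = 74°  [linear pair at V on AP]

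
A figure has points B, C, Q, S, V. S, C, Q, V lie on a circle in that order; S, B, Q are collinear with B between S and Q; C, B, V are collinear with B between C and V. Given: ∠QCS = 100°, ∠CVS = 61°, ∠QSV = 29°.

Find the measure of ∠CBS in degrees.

∠CBS = 90°

1. ∠QVS = 80°  [cyclic SCQV, opposite ∠C+∠V]
2. ∠CQS = 61°  [same arc SC]
3. ∠SQV = 71°  [△SQV]
4. ∠CSQ = 19°  [△SCQ]
5. ∠SCV = 71°  [same arc SV]
6. ∠CBS = 90°  [△SBC]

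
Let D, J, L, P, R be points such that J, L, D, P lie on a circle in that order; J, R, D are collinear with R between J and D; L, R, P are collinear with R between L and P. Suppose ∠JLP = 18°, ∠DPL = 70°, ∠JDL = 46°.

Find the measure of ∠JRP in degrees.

∠JRP = 88°

1. ∠JDP = 18°  [same arc JP]
2. ∠DRP = 92°  [△DRP]
3. ∠JRP = 88°  [linear pair at R on JD]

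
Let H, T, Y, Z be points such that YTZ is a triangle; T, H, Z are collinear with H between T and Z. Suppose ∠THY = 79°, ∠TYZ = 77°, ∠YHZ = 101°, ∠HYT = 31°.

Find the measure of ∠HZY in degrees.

∠HZY = 33°

1. ∠HTY = 70°  [△YTH]
2. ∠YTZ = 70°  [H on ray TZ]
3. ∠TZY = 33°  [△YTZ]
4. ∠HZY = 33°  [H on ray ZT]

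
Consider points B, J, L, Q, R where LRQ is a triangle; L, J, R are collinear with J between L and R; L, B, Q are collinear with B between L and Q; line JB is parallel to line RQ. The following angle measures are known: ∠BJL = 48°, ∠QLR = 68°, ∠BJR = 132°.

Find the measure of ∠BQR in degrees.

1. ∠LRQ = 48°  [JB∥RQ, corresponding at J]
2. ∠LQR = 64°  [△LRQ]
3. ∠BQR = 64°  [B on ray QL]

∠BQR = 64°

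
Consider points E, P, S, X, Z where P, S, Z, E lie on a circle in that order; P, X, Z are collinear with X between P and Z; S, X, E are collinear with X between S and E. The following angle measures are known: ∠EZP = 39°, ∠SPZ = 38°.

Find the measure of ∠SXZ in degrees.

∠SXZ = 77°

1. ∠ESP = 39°  [same arc PE]
2. ∠PXS = 103°  [△PXS]
3. ∠SXZ = 77°  [linear pair at X on PZ]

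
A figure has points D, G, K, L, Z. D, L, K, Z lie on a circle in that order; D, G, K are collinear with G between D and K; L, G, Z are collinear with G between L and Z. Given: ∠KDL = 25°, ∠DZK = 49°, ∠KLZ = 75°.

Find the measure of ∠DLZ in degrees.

1. ∠KDZ = 75°  [same arc KZ]
2. ∠DKZ = 56°  [△DKZ]
3. ∠DLZ = 56°  [same arc DZ]

∠DLZ = 56°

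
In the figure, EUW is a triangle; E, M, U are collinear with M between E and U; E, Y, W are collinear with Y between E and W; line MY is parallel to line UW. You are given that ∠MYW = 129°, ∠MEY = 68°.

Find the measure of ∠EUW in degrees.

1. ∠EYM = 51°  [linear pair at Y on EW]
2. ∠EMY = 61°  [△EMY]
3. ∠EUW = 61°  [MY∥UW, corresponding at M]

∠EUW = 61°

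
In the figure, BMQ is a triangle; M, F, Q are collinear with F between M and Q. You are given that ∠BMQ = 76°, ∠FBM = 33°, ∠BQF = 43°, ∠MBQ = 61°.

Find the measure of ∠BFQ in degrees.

1. ∠BMF = 76°  [F on ray MQ]
2. ∠BFM = 71°  [△BMF]
3. ∠BFQ = 109°  [linear pair at F on MQ]

∠BFQ = 109°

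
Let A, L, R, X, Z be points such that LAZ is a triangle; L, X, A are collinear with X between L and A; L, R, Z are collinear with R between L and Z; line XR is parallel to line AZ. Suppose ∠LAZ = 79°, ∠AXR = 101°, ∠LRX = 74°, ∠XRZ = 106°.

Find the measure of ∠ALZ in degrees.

∠ALZ = 27°

1. ∠LXR = 79°  [XR∥AZ, corresponding at X]
2. ∠RLX = 27°  [△LXR]
3. ∠ALZ = 27°  [X on LA, R on LZ]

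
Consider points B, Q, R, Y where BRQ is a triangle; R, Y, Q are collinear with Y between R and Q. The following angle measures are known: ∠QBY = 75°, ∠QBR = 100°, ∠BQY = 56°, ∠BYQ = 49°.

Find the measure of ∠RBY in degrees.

∠RBY = 25°

1. ∠BQR = 56°  [Y on ray QR]
2. ∠BYR = 131°  [linear pair at Y on RQ]
3. ∠BRQ = 24°  [△BRQ]
4. ∠BRY = 24°  [Y on ray RQ]
5. ∠RBY = 25°  [△BRY]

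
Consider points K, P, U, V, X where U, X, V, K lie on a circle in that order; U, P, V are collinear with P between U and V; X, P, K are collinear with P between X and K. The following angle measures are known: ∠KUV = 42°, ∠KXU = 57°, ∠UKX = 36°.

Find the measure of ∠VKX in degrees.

1. ∠KPU = 102°  [△UPK]
2. ∠KVU = 57°  [same arc UK]
3. ∠KPV = 78°  [linear pair at P on UV]
4. ∠VKX = 45°  [△VPK]

∠VKX = 45°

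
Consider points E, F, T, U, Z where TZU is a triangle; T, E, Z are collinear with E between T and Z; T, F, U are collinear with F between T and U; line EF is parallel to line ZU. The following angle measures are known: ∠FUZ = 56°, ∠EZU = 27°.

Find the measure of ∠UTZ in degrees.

1. ∠TUZ = 56°  [F on ray UT]
2. ∠TZU = 27°  [E on ray ZT]
3. ∠UTZ = 97°  [△TZU]

∠UTZ = 97°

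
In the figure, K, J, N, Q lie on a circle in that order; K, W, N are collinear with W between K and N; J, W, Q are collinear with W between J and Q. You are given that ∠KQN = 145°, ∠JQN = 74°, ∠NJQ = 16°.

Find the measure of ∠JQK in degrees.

1. ∠KJN = 35°  [cyclic KJNQ, opposite ∠J+∠Q]
2. ∠JKN = 74°  [same arc JN]
3. ∠JNK = 71°  [△KJN]
4. ∠JQK = 71°  [same arc KJ]

∠JQK = 71°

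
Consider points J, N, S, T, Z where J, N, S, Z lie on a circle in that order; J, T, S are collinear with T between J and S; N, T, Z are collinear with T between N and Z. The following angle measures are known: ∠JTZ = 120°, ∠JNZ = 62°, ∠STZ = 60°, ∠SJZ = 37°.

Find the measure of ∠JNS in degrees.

∠JNS = 99°

1. ∠JSZ = 62°  [same arc JZ]
2. ∠JZS = 81°  [△JSZ]
3. ∠JNS = 99°  [cyclic JNSZ, opposite ∠N+∠Z]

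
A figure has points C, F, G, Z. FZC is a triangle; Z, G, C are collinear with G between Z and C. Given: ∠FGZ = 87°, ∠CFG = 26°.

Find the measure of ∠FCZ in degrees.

1. ∠CGF = 93°  [linear pair at G on ZC]
2. ∠FCG = 61°  [△FGC]
3. ∠FCZ = 61°  [G on ray CZ]

∠FCZ = 61°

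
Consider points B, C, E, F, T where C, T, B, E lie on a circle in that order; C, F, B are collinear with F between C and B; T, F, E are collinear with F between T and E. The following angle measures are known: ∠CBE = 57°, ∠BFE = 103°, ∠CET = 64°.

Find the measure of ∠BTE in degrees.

1. ∠CFT = 103°  [vertical angles at F]
2. ∠CBT = 64°  [same arc CT]
3. ∠BFT = 77°  [linear pair at F on CB]
4. ∠BTE = 39°  [△TFB]

∠BTE = 39°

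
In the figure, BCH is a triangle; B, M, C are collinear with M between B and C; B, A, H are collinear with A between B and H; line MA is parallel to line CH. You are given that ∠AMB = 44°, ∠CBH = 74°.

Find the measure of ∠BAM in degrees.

1. ∠BCH = 44°  [MA∥CH, corresponding at M]
2. ∠BHC = 62°  [△BCH]
3. ∠BAM = 62°  [MA∥CH, corresponding at A]

∠BAM = 62°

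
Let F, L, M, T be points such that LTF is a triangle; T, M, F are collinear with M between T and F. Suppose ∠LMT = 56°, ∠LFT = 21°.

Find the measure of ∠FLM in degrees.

∠FLM = 35°

1. ∠FML = 124°  [linear pair at M on TF]
2. ∠LFM = 21°  [M on ray FT]
3. ∠FLM = 35°  [△LMF]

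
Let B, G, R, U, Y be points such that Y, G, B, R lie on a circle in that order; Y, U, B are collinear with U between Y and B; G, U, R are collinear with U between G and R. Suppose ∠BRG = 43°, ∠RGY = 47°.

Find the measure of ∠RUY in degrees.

∠RUY = 90°

1. ∠RBY = 47°  [same arc YR]
2. ∠BUR = 90°  [△BUR]
3. ∠RUY = 90°  [linear pair at U on YB]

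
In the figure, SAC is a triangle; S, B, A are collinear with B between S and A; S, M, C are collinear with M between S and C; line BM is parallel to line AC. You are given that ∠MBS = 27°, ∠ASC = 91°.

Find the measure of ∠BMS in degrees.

1. ∠CAS = 27°  [BM∥AC, corresponding at B]
2. ∠ACS = 62°  [△SAC]
3. ∠BMS = 62°  [BM∥AC, corresponding at M]

∠BMS = 62°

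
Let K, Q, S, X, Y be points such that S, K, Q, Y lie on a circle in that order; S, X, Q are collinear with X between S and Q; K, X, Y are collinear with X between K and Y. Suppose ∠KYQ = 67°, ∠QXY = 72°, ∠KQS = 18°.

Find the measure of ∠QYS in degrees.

∠QYS = 85°

1. ∠KSQ = 67°  [same arc KQ]
2. ∠QKS = 95°  [△SKQ]
3. ∠QYS = 85°  [cyclic SKQY, opposite ∠K+∠Y]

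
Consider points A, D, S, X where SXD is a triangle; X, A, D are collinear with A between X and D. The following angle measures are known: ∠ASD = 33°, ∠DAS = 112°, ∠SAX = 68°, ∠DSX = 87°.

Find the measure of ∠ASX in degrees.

1. ∠ADS = 35°  [△SAD]
2. ∠SDX = 35°  [A on ray DX]
3. ∠DXS = 58°  [△SXD]
4. ∠AXS = 58°  [A on ray XD]
5. ∠ASX = 54°  [△SXA]

∠ASX = 54°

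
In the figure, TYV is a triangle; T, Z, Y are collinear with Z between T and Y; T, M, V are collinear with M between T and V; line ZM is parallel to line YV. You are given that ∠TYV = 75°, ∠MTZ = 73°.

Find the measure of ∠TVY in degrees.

1. ∠MZT = 75°  [ZM∥YV, corresponding at Z]
2. ∠TMZ = 32°  [△TZM]
3. ∠TVY = 32°  [ZM∥YV, corresponding at M]

∠TVY = 32°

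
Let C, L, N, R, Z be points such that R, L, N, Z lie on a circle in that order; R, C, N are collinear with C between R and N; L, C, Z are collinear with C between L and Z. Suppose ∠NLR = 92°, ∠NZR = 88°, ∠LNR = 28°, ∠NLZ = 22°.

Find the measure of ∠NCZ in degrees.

∠NCZ = 50°

1. ∠LRN = 60°  [△RLN]
2. ∠NRZ = 22°  [same arc NZ]
3. ∠LZN = 60°  [same arc LN]
4. ∠RNZ = 70°  [△RNZ]
5. ∠NCZ = 50°  [△NCZ]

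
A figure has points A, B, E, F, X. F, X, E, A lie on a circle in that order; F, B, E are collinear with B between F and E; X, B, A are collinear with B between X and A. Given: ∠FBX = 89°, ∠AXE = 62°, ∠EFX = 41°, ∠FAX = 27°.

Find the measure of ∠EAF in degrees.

∠EAF = 68°

1. ∠ABE = 89°  [vertical angles at B]
2. ∠AFE = 62°  [same arc EA]
3. ∠EAX = 41°  [same arc XE]
4. ∠AEF = 50°  [△EBA]
5. ∠EAF = 68°  [△FEA]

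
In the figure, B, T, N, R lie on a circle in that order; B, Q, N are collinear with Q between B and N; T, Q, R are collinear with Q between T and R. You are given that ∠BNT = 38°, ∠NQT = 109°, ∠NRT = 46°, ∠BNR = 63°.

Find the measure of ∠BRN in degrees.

1. ∠BRT = 38°  [same arc BT]
2. ∠BQR = 109°  [vertical angles at Q]
3. ∠NBR = 33°  [△BQR]
4. ∠BRN = 84°  [△BNR]

∠BRN = 84°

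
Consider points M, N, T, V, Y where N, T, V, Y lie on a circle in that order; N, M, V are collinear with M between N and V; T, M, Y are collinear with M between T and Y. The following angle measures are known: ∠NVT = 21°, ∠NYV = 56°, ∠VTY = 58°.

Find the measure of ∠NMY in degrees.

∠NMY = 101°

1. ∠NYT = 21°  [same arc NT]
2. ∠VNY = 58°  [same arc VY]
3. ∠NMY = 101°  [△NMY]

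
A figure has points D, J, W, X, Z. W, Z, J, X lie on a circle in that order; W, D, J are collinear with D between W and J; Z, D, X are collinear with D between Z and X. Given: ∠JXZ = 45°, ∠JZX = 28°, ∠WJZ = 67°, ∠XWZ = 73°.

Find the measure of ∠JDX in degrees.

1. ∠JWZ = 45°  [same arc ZJ]
2. ∠WXZ = 67°  [same arc WZ]
3. ∠WZX = 40°  [△WZX]
4. ∠WDZ = 95°  [△WDZ]
5. ∠JDX = 95°  [vertical angles at D]

∠JDX = 95°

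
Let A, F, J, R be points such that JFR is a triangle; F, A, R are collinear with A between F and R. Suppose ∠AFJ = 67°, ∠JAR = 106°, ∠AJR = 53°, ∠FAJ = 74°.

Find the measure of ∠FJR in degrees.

∠FJR = 92°

1. ∠JFR = 67°  [A on ray FR]
2. ∠ARJ = 21°  [△JAR]
3. ∠FRJ = 21°  [A on ray RF]
4. ∠FJR = 92°  [△JFR]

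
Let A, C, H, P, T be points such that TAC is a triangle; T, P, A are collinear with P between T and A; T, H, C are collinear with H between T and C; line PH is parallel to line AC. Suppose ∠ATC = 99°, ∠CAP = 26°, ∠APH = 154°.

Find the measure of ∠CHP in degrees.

1. ∠HTP = 99°  [P on TA, H on TC]
2. ∠HPT = 26°  [linear pair at P on TA]
3. ∠PHT = 55°  [△TPH]
4. ∠CHP = 125°  [linear pair at H on TC]

∠CHP = 125°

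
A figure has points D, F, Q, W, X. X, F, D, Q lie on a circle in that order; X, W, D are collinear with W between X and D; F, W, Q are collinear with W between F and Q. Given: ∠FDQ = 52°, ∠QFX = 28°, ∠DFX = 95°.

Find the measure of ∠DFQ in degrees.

∠DFQ = 67°

1. ∠QDX = 28°  [same arc XQ]
2. ∠DQX = 85°  [cyclic XFDQ, opposite ∠F+∠Q]
3. ∠DXQ = 67°  [△XDQ]
4. ∠DFQ = 67°  [same arc DQ]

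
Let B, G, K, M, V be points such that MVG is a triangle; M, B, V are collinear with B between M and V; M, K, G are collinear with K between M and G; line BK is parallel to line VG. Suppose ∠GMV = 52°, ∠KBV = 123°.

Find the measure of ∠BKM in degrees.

1. ∠BMK = 52°  [B on MV, K on MG]
2. ∠KBM = 57°  [linear pair at B on MV]
3. ∠BKM = 71°  [△MBK]

∠BKM = 71°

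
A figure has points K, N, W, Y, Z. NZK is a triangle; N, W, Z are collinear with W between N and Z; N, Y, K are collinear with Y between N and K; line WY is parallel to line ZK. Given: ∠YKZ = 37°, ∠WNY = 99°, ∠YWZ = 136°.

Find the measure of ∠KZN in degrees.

1. ∠NKZ = 37°  [Y on ray KN]
2. ∠KNZ = 99°  [W on NZ, Y on NK]
3. ∠KZN = 44°  [△NZK]

∠KZN = 44°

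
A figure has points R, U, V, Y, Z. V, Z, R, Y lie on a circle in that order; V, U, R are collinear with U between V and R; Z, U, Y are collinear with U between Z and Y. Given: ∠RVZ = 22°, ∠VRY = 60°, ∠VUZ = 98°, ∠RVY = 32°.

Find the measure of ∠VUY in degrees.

1. ∠RYZ = 22°  [same arc ZR]
2. ∠RUY = 98°  [△RUY]
3. ∠VUY = 82°  [linear pair at U on VR]

∠VUY = 82°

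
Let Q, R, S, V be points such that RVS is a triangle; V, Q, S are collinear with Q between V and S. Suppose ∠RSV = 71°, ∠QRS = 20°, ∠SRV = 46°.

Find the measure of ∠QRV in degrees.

1. ∠RVS = 63°  [△RVS]
2. ∠QSR = 71°  [Q on ray SV]
3. ∠RQS = 89°  [△RQS]
4. ∠QVR = 63°  [Q on ray VS]
5. ∠RQV = 91°  [linear pair at Q on VS]
6. ∠QRV = 26°  [△RVQ]

∠QRV = 26°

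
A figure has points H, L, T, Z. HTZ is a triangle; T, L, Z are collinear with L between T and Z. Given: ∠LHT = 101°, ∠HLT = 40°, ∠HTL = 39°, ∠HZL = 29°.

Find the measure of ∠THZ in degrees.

1. ∠HTZ = 39°  [L on ray TZ]
2. ∠HZT = 29°  [L on ray ZT]
3. ∠THZ = 112°  [△HTZ]

∠THZ = 112°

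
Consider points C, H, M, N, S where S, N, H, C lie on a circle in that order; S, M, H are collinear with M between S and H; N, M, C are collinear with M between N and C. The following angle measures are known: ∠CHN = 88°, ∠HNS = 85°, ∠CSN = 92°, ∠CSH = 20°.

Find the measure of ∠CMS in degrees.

∠CMS = 137°

1. ∠HCS = 95°  [cyclic SNHC, opposite ∠N+∠C]
2. ∠CNH = 20°  [same arc HC]
3. ∠CHS = 65°  [△SHC]
4. ∠HCN = 72°  [△NHC]
5. ∠CMH = 43°  [△HMC]
6. ∠CMS = 137°  [linear pair at M on SH]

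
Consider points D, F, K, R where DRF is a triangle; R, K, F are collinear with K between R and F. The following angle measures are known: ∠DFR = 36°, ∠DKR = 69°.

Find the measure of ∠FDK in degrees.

1. ∠DFK = 36°  [K on ray FR]
2. ∠DKF = 111°  [linear pair at K on RF]
3. ∠FDK = 33°  [△DKF]

∠FDK = 33°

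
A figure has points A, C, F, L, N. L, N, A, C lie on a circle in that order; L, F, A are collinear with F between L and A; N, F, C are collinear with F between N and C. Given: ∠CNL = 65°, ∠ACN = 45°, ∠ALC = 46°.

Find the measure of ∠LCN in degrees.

∠LCN = 24°

1. ∠CAL = 65°  [same arc LC]
2. ∠AFC = 70°  [△AFC]
3. ∠CFL = 110°  [linear pair at F on LA]
4. ∠LCN = 24°  [△LFC]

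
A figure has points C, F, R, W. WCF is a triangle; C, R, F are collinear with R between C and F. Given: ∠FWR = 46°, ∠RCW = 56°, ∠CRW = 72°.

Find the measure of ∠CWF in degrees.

1. ∠FCW = 56°  [R on ray CF]
2. ∠FRW = 108°  [linear pair at R on CF]
3. ∠RFW = 26°  [△WRF]
4. ∠CFW = 26°  [R on ray FC]
5. ∠CWF = 98°  [△WCF]

∠CWF = 98°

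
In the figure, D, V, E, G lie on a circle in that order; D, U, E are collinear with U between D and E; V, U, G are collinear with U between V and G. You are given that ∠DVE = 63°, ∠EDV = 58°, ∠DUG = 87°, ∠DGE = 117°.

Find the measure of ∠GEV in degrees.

1. ∠DEV = 59°  [△DVE]
2. ∠EGV = 58°  [same arc VE]
3. ∠EUV = 87°  [vertical angles at U]
4. ∠EVG = 34°  [△VUE]
5. ∠GEV = 88°  [△VEG]

∠GEV = 88°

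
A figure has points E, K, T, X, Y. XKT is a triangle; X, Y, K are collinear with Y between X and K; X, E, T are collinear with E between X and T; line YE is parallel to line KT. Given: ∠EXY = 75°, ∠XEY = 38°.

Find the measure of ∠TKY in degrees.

1. ∠EYX = 67°  [△XYE]
2. ∠EYK = 113°  [linear pair at Y on XK]
3. ∠TKY = 67°  [YE∥KT, co-interior at K–Y]

∠TKY = 67°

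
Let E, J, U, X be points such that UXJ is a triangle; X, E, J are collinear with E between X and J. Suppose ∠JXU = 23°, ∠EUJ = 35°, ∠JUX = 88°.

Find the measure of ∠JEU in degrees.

∠JEU = 76°

1. ∠UJX = 69°  [△UXJ]
2. ∠EJU = 69°  [E on ray JX]
3. ∠JEU = 76°  [△UEJ]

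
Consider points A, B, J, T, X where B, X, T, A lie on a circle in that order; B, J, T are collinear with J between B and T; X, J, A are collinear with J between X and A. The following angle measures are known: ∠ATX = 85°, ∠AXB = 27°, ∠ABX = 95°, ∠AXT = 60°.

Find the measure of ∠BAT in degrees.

∠BAT = 93°

1. ∠ATB = 27°  [same arc BA]
2. ∠ABT = 60°  [same arc TA]
3. ∠BAT = 93°  [△BTA]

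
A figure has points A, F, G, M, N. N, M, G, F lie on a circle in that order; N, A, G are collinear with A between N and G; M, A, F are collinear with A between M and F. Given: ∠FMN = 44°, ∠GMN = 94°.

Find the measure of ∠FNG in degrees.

1. ∠FGN = 44°  [same arc NF]
2. ∠GFN = 86°  [cyclic NMGF, opposite ∠M+∠F]
3. ∠FNG = 50°  [△NGF]

∠FNG = 50°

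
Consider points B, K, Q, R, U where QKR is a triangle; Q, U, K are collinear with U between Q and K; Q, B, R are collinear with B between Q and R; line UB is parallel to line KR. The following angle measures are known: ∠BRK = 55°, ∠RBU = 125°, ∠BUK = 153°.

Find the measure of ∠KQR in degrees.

∠KQR = 98°

1. ∠QBU = 55°  [linear pair at B on QR]
2. ∠BUQ = 27°  [linear pair at U on QK]
3. ∠BQU = 98°  [△QUB]
4. ∠KQR = 98°  [U on QK, B on QR]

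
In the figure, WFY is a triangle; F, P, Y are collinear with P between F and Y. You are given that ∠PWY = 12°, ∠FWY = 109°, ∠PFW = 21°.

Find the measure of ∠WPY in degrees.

∠WPY = 118°

1. ∠WFY = 21°  [P on ray FY]
2. ∠FYW = 50°  [△WFY]
3. ∠PYW = 50°  [P on ray YF]
4. ∠WPY = 118°  [△WPY]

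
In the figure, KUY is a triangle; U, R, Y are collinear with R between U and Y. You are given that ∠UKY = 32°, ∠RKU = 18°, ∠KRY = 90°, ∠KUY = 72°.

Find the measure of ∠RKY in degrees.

1. ∠KYU = 76°  [△KUY]
2. ∠KYR = 76°  [R on ray YU]
3. ∠RKY = 14°  [△KRY]

∠RKY = 14°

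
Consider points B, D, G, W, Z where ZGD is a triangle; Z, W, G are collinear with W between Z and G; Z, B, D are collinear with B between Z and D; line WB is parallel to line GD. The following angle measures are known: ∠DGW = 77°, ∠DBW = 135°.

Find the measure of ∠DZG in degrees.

1. ∠DGZ = 77°  [W on ray GZ]
2. ∠WBZ = 45°  [linear pair at B on ZD]
3. ∠BWZ = 77°  [WB∥GD, corresponding at W]
4. ∠BZW = 58°  [△ZWB]
5. ∠DZG = 58°  [W on ZG, B on ZD]

∠DZG = 58°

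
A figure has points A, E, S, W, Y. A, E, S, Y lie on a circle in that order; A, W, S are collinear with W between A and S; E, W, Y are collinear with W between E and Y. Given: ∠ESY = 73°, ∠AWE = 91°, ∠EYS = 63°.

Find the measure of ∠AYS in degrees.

∠AYS = 110°

1. ∠SEY = 44°  [△ESY]
2. ∠SWY = 91°  [vertical angles at W]
3. ∠ASY = 26°  [△SWY]
4. ∠SAY = 44°  [same arc SY]
5. ∠AYS = 110°  [△ASY]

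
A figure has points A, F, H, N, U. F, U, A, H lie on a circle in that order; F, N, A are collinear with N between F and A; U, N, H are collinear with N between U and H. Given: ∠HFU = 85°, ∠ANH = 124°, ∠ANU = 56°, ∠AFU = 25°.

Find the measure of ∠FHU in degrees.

∠FHU = 64°

1. ∠FNU = 124°  [vertical angles at N]
2. ∠FUH = 31°  [△FNU]
3. ∠FHU = 64°  [△FUH]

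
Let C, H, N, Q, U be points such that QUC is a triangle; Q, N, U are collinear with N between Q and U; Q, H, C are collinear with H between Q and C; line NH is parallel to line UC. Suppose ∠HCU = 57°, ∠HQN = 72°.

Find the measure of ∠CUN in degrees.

1. ∠QCU = 57°  [H on ray CQ]
2. ∠CQU = 72°  [N on QU, H on QC]
3. ∠CUQ = 51°  [△QUC]
4. ∠CUN = 51°  [N on ray UQ]

∠CUN = 51°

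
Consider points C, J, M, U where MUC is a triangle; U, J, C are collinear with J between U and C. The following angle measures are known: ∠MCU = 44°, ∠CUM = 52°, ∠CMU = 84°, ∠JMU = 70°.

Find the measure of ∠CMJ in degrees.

1. ∠JCM = 44°  [J on ray CU]
2. ∠JUM = 52°  [J on ray UC]
3. ∠MJU = 58°  [△MUJ]
4. ∠CJM = 122°  [linear pair at J on UC]
5. ∠CMJ = 14°  [△MJC]

∠CMJ = 14°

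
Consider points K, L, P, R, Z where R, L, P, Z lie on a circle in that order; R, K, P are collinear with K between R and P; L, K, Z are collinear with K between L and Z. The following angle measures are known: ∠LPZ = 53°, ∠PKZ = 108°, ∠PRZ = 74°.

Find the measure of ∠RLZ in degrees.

∠RLZ = 19°

1. ∠LRZ = 127°  [cyclic RLPZ, opposite ∠R+∠P]
2. ∠RKZ = 72°  [linear pair at K on RP]
3. ∠LZR = 34°  [△RKZ]
4. ∠RLZ = 19°  [△RLZ]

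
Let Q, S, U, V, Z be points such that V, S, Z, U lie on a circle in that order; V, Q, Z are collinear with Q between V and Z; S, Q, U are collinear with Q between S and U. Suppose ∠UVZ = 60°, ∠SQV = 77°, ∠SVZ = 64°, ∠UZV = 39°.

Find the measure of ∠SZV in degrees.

∠SZV = 17°

1. ∠USZ = 60°  [same arc ZU]
2. ∠SQZ = 103°  [linear pair at Q on VZ]
3. ∠SZV = 17°  [△SQZ]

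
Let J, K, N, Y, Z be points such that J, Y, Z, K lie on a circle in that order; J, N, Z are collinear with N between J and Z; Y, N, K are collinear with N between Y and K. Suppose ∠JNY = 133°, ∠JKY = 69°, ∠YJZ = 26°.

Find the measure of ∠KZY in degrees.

1. ∠JYK = 21°  [△JNY]
2. ∠KJY = 90°  [△JYK]
3. ∠KZY = 90°  [cyclic JYZK, opposite ∠J+∠Z]

∠KZY = 90°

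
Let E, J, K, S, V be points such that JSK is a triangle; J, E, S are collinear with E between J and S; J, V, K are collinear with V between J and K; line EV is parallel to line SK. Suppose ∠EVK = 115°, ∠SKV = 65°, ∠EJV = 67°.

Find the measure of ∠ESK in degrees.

∠ESK = 48°

1. ∠JKS = 65°  [V on ray KJ]
2. ∠KJS = 67°  [E on JS, V on JK]
3. ∠JSK = 48°  [△JSK]
4. ∠ESK = 48°  [E on ray SJ]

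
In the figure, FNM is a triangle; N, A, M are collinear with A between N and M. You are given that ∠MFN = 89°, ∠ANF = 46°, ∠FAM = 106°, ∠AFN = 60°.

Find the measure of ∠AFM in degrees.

∠AFM = 29°

1. ∠FNM = 46°  [A on ray NM]
2. ∠FMN = 45°  [△FNM]
3. ∠AMF = 45°  [A on ray MN]
4. ∠AFM = 29°  [△FAM]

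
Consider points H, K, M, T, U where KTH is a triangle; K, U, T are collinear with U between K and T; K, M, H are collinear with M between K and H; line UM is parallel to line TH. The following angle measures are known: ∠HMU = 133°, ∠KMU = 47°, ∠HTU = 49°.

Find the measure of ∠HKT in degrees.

∠HKT = 84°

1. ∠KHT = 47°  [UM∥TH, corresponding at M]
2. ∠HTK = 49°  [U on ray TK]
3. ∠HKT = 84°  [△KTH]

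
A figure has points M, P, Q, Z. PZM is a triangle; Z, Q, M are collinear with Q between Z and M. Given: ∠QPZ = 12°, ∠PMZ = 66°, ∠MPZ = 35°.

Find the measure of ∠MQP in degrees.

1. ∠MZP = 79°  [△PZM]
2. ∠PZQ = 79°  [Q on ray ZM]
3. ∠PQZ = 89°  [△PZQ]
4. ∠MQP = 91°  [linear pair at Q on ZM]

∠MQP = 91°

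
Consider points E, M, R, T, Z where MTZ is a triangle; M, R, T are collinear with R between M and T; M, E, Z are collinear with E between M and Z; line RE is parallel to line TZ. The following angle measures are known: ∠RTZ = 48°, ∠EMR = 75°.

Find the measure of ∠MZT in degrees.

∠MZT = 57°

1. ∠MTZ = 48°  [R on ray TM]
2. ∠TMZ = 75°  [R on MT, E on MZ]
3. ∠MZT = 57°  [△MTZ]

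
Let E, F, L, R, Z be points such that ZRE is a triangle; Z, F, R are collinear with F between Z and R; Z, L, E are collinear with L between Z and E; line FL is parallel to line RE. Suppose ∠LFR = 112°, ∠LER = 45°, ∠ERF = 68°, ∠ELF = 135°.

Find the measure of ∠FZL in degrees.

∠FZL = 67°

1. ∠LFZ = 68°  [linear pair at F on ZR]
2. ∠FLZ = 45°  [linear pair at L on ZE]
3. ∠FZL = 67°  [△ZFL]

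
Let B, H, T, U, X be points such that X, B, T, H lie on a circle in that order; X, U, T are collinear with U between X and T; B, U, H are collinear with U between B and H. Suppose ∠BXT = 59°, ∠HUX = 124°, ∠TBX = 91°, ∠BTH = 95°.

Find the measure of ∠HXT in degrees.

1. ∠BHT = 59°  [same arc BT]
2. ∠HUT = 56°  [linear pair at U on XT]
3. ∠THX = 89°  [cyclic XBTH, opposite ∠B+∠H]
4. ∠HTX = 65°  [△TUH]
5. ∠HXT = 26°  [△XTH]

∠HXT = 26°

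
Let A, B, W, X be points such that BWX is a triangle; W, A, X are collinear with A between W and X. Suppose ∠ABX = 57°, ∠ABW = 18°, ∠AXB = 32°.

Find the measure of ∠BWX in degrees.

∠BWX = 73°

1. ∠BAX = 91°  [△BAX]
2. ∠BAW = 89°  [linear pair at A on WX]
3. ∠AWB = 73°  [△BWA]
4. ∠BWX = 73°  [A on ray WX]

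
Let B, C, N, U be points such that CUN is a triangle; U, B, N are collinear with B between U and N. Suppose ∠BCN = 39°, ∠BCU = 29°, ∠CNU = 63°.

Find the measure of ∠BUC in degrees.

∠BUC = 49°

1. ∠BNC = 63°  [B on ray NU]
2. ∠CBN = 78°  [△CBN]
3. ∠CBU = 102°  [linear pair at B on UN]
4. ∠BUC = 49°  [△CUB]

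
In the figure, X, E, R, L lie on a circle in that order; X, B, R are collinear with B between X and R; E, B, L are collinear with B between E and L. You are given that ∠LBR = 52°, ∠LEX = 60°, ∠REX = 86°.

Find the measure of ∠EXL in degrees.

1. ∠EBX = 52°  [vertical angles at B]
2. ∠EXR = 68°  [△XBE]
3. ∠ERX = 26°  [△XER]
4. ∠ELX = 26°  [same arc XE]
5. ∠EXL = 94°  [△XEL]

∠EXL = 94°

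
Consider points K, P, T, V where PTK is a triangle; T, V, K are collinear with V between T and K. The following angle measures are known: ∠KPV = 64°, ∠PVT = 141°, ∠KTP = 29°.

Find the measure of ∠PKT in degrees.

∠PKT = 77°

1. ∠KVP = 39°  [linear pair at V on TK]
2. ∠PKV = 77°  [△PVK]
3. ∠PKT = 77°  [V on ray KT]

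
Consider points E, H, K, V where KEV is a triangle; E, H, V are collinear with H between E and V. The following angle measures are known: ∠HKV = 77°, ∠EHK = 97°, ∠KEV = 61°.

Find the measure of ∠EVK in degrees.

∠EVK = 20°

1. ∠KHV = 83°  [linear pair at H on EV]
2. ∠HVK = 20°  [△KHV]
3. ∠EVK = 20°  [H on ray VE]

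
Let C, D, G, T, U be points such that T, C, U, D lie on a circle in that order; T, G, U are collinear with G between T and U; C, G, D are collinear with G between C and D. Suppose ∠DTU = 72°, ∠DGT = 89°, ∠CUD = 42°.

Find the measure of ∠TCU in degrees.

1. ∠DCU = 72°  [same arc UD]
2. ∠CGU = 89°  [vertical angles at G]
3. ∠CDU = 66°  [△CUD]
4. ∠CUT = 19°  [△CGU]
5. ∠CTU = 66°  [same arc CU]
6. ∠TCU = 95°  [△TCU]

∠TCU = 95°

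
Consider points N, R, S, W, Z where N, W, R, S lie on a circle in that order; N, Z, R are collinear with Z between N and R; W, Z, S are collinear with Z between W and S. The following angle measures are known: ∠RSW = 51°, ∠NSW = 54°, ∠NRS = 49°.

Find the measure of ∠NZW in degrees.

∠NZW = 80°

1. ∠RNW = 51°  [same arc WR]
2. ∠NWS = 49°  [same arc NS]
3. ∠NZW = 80°  [△NZW]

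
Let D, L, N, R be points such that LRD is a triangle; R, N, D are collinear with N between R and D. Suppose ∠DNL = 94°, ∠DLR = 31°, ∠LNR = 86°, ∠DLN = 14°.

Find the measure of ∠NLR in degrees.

1. ∠LDN = 72°  [△LND]
2. ∠LDR = 72°  [N on ray DR]
3. ∠DRL = 77°  [△LRD]
4. ∠LRN = 77°  [N on ray RD]
5. ∠NLR = 17°  [△LRN]

∠NLR = 17°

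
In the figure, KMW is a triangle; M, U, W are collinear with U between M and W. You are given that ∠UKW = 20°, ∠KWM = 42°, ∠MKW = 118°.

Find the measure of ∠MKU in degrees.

1. ∠KMW = 20°  [△KMW]
2. ∠KWU = 42°  [U on ray WM]
3. ∠KMU = 20°  [U on ray MW]
4. ∠KUW = 118°  [△KUW]
5. ∠KUM = 62°  [linear pair at U on MW]
6. ∠MKU = 98°  [△KMU]

∠MKU = 98°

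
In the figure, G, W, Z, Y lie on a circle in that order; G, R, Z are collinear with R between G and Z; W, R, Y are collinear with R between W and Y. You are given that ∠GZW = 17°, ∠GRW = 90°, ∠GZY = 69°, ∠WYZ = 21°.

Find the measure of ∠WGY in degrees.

1. ∠GYW = 17°  [same arc GW]
2. ∠GWY = 69°  [same arc GY]
3. ∠WGY = 94°  [△GWY]

∠WGY = 94°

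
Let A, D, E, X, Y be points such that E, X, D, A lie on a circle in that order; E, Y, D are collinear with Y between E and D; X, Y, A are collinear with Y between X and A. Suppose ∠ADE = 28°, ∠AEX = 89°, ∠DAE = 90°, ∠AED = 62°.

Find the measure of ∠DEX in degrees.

∠DEX = 27°

1. ∠AXE = 28°  [same arc EA]
2. ∠EAX = 63°  [△EXA]
3. ∠DXE = 90°  [cyclic EXDA, opposite ∠X+∠A]
4. ∠EDX = 63°  [same arc EX]
5. ∠DEX = 27°  [△EXD]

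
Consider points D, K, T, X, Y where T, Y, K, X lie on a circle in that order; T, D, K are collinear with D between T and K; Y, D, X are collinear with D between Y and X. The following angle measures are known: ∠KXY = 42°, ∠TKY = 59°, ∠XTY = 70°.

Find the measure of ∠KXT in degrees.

1. ∠KTY = 42°  [same arc YK]
2. ∠KYT = 79°  [△TYK]
3. ∠KXT = 101°  [cyclic TYKX, opposite ∠Y+∠X]

∠KXT = 101°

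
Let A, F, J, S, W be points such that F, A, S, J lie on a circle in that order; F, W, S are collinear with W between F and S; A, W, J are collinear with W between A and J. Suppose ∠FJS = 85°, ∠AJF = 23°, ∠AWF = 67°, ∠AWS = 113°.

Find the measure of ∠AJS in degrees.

1. ∠FAS = 95°  [cyclic FASJ, opposite ∠A+∠J]
2. ∠ASF = 23°  [same arc FA]
3. ∠AFS = 62°  [△FAS]
4. ∠AJS = 62°  [same arc AS]

∠AJS = 62°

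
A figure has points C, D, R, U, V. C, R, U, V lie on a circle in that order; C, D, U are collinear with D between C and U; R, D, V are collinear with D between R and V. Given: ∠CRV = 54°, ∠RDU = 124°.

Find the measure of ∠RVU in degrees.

∠RVU = 70°

1. ∠CUV = 54°  [same arc CV]
2. ∠CDV = 124°  [vertical angles at D]
3. ∠UDV = 56°  [linear pair at D on CU]
4. ∠RVU = 70°  [△UDV]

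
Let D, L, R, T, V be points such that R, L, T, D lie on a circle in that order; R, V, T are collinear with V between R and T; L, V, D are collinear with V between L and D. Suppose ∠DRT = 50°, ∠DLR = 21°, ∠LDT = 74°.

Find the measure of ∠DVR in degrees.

1. ∠DTR = 21°  [same arc RD]
2. ∠DVT = 85°  [△TVD]
3. ∠DVR = 95°  [linear pair at V on RT]

∠DVR = 95°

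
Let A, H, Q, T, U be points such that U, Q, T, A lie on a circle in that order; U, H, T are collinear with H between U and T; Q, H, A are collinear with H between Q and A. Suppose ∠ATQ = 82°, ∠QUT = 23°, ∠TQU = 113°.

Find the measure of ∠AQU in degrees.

∠AQU = 38°

1. ∠AUQ = 98°  [cyclic UQTA, opposite ∠U+∠T]
2. ∠QTU = 44°  [△UQT]
3. ∠QAU = 44°  [same arc UQ]
4. ∠AQU = 38°  [△UQA]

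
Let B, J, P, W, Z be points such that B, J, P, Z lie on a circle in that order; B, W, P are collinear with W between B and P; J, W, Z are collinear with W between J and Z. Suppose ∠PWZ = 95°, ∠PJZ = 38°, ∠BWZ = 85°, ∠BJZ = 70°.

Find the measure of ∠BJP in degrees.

∠BJP = 108°

1. ∠BWJ = 95°  [vertical angles at W]
2. ∠JWP = 85°  [vertical angles at W]
3. ∠JBP = 15°  [△BWJ]
4. ∠BPJ = 57°  [△JWP]
5. ∠BJP = 108°  [△BJP]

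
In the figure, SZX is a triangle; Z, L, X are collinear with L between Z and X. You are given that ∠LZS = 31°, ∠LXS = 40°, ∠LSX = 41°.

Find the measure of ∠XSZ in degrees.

1. ∠SZX = 31°  [L on ray ZX]
2. ∠SXZ = 40°  [L on ray XZ]
3. ∠XSZ = 109°  [△SZX]

∠XSZ = 109°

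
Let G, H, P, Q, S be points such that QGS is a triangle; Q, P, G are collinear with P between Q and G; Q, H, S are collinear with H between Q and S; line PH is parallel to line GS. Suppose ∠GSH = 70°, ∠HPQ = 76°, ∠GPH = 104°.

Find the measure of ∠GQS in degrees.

∠GQS = 34°

1. ∠GSQ = 70°  [H on ray SQ]
2. ∠QGS = 76°  [PH∥GS, corresponding at P]
3. ∠GQS = 34°  [△QGS]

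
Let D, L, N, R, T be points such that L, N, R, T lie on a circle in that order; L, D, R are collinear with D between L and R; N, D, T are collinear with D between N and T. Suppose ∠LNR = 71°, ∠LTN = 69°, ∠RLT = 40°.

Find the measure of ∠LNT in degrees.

1. ∠LTR = 109°  [cyclic LNRT, opposite ∠N+∠T]
2. ∠LRT = 31°  [△LRT]
3. ∠LNT = 31°  [same arc LT]

∠LNT = 31°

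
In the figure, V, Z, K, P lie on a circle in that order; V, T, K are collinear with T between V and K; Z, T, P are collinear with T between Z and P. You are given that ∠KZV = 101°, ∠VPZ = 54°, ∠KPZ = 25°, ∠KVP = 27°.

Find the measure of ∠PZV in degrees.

1. ∠KPV = 79°  [cyclic VZKP, opposite ∠Z+∠P]
2. ∠PKV = 74°  [△VKP]
3. ∠PZV = 74°  [same arc VP]

∠PZV = 74°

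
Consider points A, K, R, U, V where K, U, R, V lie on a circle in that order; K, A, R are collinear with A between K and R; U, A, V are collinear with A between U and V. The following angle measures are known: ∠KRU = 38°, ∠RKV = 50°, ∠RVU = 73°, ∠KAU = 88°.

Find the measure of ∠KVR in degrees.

∠KVR = 111°

1. ∠RKU = 73°  [same arc UR]
2. ∠KUR = 69°  [△KUR]
3. ∠KVR = 111°  [cyclic KURV, opposite ∠U+∠V]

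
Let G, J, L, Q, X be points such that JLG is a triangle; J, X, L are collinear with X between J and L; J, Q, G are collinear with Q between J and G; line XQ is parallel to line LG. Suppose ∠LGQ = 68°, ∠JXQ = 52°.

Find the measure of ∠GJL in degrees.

∠GJL = 60°

1. ∠JGL = 68°  [Q on ray GJ]
2. ∠GLJ = 52°  [XQ∥LG, corresponding at X]
3. ∠GJL = 60°  [△JLG]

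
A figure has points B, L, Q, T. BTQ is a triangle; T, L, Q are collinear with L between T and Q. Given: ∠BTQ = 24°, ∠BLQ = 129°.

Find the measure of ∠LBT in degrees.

∠LBT = 105°

1. ∠BTL = 24°  [L on ray TQ]
2. ∠BLT = 51°  [linear pair at L on TQ]
3. ∠LBT = 105°  [△BTL]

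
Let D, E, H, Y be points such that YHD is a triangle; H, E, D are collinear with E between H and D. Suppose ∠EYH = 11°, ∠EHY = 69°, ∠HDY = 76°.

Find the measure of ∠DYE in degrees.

∠DYE = 24°

1. ∠HEY = 100°  [△YHE]
2. ∠EDY = 76°  [E on ray DH]
3. ∠DEY = 80°  [linear pair at E on HD]
4. ∠DYE = 24°  [△YED]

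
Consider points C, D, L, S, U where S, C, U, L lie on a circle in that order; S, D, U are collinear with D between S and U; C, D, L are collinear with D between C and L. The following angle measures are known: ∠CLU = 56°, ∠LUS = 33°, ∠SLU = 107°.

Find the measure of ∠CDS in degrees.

∠CDS = 91°

1. ∠CSU = 56°  [same arc CU]
2. ∠LCS = 33°  [same arc SL]
3. ∠CDS = 91°  [△SDC]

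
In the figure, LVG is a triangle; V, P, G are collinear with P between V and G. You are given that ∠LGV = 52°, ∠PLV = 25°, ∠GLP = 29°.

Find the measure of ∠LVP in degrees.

1. ∠LGP = 52°  [P on ray GV]
2. ∠GPL = 99°  [△LPG]
3. ∠LPV = 81°  [linear pair at P on VG]
4. ∠LVP = 74°  [△LVP]

∠LVP = 74°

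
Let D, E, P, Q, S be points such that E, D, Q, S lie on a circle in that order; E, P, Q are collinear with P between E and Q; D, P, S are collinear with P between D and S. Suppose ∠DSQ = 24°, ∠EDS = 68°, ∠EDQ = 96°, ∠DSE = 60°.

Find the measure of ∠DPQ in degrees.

1. ∠DEQ = 24°  [same arc DQ]
2. ∠DPE = 88°  [△EPD]
3. ∠DPQ = 92°  [linear pair at P on EQ]

∠DPQ = 92°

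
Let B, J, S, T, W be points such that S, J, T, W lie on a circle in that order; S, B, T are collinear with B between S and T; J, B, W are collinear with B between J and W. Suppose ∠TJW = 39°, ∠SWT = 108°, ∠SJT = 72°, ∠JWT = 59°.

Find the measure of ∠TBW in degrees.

∠TBW = 88°

1. ∠TSW = 39°  [same arc TW]
2. ∠STW = 33°  [△STW]
3. ∠TBW = 88°  [△TBW]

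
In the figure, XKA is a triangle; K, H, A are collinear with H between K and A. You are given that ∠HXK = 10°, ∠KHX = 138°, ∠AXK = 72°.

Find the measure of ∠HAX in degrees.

∠HAX = 76°

1. ∠HKX = 32°  [△XKH]
2. ∠AKX = 32°  [H on ray KA]
3. ∠KAX = 76°  [△XKA]
4. ∠HAX = 76°  [H on ray AK]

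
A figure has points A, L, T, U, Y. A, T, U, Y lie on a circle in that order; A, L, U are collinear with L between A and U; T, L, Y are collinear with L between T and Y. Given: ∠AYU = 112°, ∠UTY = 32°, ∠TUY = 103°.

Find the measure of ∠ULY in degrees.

∠ULY = 99°

1. ∠UAY = 32°  [same arc UY]
2. ∠TYU = 45°  [△TUY]
3. ∠AUY = 36°  [△AUY]
4. ∠ULY = 99°  [△ULY]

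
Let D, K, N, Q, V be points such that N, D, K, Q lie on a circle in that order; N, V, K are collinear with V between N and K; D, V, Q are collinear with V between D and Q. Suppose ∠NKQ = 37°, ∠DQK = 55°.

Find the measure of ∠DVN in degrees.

1. ∠NDQ = 37°  [same arc NQ]
2. ∠DNK = 55°  [same arc DK]
3. ∠DVN = 88°  [△NVD]

∠DVN = 88°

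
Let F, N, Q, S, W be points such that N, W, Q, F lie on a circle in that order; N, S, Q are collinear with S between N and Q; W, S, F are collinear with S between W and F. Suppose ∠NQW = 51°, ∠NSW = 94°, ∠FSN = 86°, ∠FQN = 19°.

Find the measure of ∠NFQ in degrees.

1. ∠NFW = 51°  [same arc NW]
2. ∠FNQ = 43°  [△NSF]
3. ∠NFQ = 118°  [△NQF]

∠NFQ = 118°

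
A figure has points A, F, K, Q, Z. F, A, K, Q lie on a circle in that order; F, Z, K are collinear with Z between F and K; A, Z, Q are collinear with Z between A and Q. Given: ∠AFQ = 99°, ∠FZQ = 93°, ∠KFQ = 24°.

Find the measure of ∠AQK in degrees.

1. ∠AKQ = 81°  [cyclic FAKQ, opposite ∠F+∠K]
2. ∠KAQ = 24°  [same arc KQ]
3. ∠AQK = 75°  [△AKQ]

∠AQK = 75°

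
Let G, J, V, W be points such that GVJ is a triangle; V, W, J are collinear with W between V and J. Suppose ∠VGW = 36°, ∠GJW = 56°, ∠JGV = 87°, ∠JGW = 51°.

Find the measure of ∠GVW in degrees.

∠GVW = 37°

1. ∠GJV = 56°  [W on ray JV]
2. ∠GVJ = 37°  [△GVJ]
3. ∠GVW = 37°  [W on ray VJ]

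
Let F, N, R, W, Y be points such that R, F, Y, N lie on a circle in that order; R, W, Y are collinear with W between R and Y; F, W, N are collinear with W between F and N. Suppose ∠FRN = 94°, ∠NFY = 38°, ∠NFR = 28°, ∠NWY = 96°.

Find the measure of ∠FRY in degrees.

∠FRY = 56°

1. ∠FYN = 86°  [cyclic RFYN, opposite ∠R+∠Y]
2. ∠FNY = 56°  [△FYN]
3. ∠FRY = 56°  [same arc FY]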